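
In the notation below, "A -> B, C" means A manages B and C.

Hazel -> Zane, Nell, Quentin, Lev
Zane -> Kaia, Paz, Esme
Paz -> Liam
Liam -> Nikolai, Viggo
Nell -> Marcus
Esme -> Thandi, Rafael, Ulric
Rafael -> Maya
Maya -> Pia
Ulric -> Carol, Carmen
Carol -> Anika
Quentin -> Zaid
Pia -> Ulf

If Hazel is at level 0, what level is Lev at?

Chain from Lev up to Hazel: Lev → Hazel. That is 1 step up, so Lev is 1 level below Hazel.

1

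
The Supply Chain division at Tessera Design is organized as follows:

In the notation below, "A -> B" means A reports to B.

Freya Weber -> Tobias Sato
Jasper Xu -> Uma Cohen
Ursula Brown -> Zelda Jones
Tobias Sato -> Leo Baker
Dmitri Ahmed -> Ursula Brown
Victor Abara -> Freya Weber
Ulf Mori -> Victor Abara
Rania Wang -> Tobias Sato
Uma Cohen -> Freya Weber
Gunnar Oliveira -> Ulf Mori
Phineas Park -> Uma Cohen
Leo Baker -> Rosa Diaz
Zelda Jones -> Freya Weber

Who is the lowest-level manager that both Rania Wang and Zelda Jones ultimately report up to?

Rania Wang's chain of managers is Tobias Sato, Leo Baker, Rosa Diaz. Zelda Jones's chain of managers is Freya Weber, Tobias Sato, Leo Baker, Rosa Diaz. The first manager that appears in both chains is Tobias Sato.

Tobias Sato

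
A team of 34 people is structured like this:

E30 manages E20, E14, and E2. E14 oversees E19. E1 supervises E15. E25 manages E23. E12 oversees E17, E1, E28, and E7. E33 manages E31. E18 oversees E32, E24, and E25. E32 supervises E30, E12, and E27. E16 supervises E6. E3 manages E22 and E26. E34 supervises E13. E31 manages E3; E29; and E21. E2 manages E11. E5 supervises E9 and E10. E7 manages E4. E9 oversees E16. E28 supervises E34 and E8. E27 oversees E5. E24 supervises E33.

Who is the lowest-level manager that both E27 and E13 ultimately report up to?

E27's chain of managers is E32, E18. E13's chain of managers is E34, E28, E12, E32, E18. The first manager that appears in both chains is E32.

E32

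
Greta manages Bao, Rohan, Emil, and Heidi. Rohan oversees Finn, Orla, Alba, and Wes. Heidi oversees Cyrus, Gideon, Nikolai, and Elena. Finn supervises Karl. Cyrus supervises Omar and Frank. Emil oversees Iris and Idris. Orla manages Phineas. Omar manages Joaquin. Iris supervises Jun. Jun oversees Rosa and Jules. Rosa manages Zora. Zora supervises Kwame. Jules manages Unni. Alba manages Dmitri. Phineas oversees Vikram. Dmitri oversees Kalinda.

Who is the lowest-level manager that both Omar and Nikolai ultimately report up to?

Heidi

Omar's chain of managers is Cyrus, Heidi, Greta. Nikolai's chain of managers is Heidi, Greta. The first manager that appears in both chains is Heidi.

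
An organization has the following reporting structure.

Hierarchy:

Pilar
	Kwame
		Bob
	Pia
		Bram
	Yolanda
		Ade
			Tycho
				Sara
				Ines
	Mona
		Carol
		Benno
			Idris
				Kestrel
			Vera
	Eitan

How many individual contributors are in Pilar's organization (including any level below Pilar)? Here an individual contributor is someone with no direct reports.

8

The people in Pilar's organization with no one reporting to them are Eitan, Vera, Kestrel, Carol, Ines, Sara, Bram, Bob. That is 8.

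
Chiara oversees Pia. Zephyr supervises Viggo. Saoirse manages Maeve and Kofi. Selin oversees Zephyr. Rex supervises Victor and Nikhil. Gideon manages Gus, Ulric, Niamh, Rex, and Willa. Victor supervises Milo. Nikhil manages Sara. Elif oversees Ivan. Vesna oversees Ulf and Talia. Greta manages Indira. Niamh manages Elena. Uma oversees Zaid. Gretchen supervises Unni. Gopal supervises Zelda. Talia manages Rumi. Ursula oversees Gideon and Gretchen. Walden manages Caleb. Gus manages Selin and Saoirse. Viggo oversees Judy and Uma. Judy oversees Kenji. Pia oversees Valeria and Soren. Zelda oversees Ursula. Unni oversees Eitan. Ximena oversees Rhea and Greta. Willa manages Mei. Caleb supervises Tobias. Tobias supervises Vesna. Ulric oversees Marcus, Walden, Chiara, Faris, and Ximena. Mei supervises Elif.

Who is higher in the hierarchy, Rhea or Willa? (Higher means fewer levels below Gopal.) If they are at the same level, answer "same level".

Willa

Rhea is 6 levels below Gopal; Willa is 4. Willa is higher.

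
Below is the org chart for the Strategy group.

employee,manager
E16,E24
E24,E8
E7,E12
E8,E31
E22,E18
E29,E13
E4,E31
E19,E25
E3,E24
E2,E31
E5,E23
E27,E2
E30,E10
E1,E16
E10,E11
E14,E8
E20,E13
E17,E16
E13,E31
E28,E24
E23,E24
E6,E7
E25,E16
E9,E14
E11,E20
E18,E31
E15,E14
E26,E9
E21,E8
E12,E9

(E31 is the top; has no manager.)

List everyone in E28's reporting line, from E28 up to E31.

E28 -> E24 -> E8 -> E31

E28 reports to E24. E24 reports to E8. E8 reports to E31. E31 is at the top.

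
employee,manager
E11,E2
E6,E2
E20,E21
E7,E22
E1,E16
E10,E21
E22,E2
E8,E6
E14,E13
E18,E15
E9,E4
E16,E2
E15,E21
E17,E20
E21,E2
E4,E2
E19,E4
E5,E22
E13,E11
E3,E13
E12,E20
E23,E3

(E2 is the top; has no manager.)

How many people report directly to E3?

1

E3 directly manages E23. That is 1 direct report.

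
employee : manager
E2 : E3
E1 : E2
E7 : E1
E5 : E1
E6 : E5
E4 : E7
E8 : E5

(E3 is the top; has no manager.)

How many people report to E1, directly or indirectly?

5

E1 directly manages E7, E5. Under E7: E4 (1). Under E5: E8, E6 (2). So E1's organization is 2 direct reports plus everyone under them: 2 + 3 = 5.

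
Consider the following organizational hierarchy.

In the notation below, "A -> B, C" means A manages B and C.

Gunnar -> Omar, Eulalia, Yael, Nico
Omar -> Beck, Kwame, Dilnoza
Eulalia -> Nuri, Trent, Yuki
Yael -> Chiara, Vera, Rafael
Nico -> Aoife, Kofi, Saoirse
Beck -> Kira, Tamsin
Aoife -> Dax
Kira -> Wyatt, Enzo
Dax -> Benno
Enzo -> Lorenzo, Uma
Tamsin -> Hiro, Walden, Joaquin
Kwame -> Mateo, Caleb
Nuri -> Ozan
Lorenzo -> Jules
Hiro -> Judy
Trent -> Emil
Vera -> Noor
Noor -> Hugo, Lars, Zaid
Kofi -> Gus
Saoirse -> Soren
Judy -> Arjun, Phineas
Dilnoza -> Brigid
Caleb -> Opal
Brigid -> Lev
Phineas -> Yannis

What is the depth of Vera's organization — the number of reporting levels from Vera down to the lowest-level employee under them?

2

The longest chain under Vera runs Vera → Noor → Zaid, which is 2 levels below Vera.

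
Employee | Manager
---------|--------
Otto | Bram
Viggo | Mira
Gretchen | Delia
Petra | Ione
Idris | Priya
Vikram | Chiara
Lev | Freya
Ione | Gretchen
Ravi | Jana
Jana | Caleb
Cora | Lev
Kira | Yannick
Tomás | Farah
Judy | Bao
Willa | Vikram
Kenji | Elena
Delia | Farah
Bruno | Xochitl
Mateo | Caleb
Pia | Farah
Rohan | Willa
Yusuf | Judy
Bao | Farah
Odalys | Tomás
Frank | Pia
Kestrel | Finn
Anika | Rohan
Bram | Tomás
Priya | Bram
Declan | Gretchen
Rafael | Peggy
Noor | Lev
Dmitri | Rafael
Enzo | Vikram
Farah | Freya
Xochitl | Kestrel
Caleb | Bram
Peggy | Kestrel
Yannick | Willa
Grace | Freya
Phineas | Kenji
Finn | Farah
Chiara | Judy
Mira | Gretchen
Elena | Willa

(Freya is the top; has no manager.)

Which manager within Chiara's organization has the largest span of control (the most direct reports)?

Willa

Direct-report counts within Chiara's organization: Chiara has 1; Vikram has 2; Willa has 3; Yannick has 1; Rohan has 1; Elena has 1; Kenji has 1. The largest is 3, held by Willa.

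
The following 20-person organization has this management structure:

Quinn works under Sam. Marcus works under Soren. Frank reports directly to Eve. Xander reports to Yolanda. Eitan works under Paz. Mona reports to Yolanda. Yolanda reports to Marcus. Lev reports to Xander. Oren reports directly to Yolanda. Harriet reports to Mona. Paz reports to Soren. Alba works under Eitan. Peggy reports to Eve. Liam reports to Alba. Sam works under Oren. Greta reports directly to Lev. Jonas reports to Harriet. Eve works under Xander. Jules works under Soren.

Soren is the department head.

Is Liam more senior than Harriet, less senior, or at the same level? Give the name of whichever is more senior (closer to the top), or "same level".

Both Liam and Harriet are 4 levels below Soren.

same level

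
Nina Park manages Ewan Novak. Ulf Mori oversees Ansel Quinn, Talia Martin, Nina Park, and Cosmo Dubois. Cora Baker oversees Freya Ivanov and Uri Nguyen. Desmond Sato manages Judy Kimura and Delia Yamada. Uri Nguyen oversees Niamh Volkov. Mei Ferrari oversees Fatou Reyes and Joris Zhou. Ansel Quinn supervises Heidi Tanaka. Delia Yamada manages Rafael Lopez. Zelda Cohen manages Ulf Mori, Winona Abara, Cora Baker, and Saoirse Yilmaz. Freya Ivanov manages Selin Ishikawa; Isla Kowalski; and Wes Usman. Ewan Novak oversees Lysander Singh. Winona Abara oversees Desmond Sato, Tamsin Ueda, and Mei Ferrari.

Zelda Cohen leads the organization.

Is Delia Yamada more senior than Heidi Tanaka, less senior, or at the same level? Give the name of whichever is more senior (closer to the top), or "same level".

Both Delia Yamada and Heidi Tanaka are 3 levels below Zelda Cohen.

same level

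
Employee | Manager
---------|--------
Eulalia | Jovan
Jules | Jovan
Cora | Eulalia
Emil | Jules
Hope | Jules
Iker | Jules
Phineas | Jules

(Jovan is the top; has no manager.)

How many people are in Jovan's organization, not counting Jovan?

Jovan directly manages Eulalia, Jules. Under Eulalia: Cora (1). Under Jules: Emil, Iker, Hope, Phineas (4). So Jovan's organization is 2 direct reports plus everyone under them: 2 + 5 = 7.

7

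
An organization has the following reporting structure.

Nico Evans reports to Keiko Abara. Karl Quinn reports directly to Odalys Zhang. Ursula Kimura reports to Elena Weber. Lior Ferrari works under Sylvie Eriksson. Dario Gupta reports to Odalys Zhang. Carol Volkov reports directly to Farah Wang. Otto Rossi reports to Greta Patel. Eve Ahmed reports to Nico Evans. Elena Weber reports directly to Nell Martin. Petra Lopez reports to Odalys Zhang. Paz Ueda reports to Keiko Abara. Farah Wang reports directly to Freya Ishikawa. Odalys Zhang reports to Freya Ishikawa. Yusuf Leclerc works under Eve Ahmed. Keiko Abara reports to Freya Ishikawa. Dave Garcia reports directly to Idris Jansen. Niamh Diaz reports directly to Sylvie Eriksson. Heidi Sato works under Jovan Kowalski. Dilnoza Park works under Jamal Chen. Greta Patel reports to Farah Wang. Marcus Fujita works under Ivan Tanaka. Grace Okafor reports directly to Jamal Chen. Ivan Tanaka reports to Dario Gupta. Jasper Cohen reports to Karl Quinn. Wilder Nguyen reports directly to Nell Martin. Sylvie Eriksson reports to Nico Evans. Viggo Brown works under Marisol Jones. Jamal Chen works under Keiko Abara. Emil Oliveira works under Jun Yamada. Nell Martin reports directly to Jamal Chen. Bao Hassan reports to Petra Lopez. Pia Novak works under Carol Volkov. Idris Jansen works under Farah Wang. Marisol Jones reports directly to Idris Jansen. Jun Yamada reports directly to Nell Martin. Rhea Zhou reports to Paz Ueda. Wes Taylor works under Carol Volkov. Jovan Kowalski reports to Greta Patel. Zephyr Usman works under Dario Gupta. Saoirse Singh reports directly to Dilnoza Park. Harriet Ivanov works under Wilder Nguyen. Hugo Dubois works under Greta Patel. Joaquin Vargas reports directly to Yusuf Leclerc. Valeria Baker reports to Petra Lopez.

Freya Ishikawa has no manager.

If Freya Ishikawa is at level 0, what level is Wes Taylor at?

3

Chain from Wes Taylor up to Freya Ishikawa: Wes Taylor → Carol Volkov → Farah Wang → Freya Ishikawa. That is 3 steps up, so Wes Taylor is 3 levels below Freya Ishikawa.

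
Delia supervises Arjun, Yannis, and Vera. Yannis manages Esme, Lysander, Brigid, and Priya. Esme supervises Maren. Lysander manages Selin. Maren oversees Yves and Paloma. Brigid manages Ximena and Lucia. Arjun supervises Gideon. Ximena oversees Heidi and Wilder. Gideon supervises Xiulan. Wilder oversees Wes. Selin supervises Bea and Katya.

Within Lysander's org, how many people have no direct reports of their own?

2

The people in Lysander's organization with no one reporting to them are Katya, Bea. That is 2.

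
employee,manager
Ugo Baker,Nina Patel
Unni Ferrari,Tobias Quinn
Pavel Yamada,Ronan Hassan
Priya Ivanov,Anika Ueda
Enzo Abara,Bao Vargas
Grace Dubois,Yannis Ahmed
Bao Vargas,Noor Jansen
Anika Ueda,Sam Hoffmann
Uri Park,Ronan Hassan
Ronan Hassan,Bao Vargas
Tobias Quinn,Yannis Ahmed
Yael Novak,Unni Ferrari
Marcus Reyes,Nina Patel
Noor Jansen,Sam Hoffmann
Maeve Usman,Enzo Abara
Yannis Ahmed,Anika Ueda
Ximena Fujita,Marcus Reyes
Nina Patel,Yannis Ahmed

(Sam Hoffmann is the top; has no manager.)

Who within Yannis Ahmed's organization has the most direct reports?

Yannis Ahmed

Direct-report counts within Yannis Ahmed's organization: Yannis Ahmed has 3; Tobias Quinn has 1; Unni Ferrari has 1; Nina Patel has 2; Marcus Reyes has 1. The largest is 3, held by Yannis Ahmed.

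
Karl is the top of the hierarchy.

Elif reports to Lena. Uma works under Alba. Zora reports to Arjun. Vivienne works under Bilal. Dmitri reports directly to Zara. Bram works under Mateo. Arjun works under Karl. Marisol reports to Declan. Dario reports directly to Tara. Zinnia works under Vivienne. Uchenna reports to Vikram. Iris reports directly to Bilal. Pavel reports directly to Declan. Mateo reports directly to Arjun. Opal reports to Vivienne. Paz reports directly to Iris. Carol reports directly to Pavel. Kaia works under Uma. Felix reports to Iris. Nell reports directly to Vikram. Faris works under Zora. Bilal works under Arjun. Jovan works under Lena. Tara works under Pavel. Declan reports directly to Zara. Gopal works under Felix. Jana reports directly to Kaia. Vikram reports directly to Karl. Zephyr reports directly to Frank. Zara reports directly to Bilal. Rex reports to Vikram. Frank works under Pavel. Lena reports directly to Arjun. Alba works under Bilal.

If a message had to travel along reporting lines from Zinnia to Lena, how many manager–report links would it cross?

4

Zinnia is 3 levels below Arjun, and Lena is 1 level below Arjun (their lowest common manager). The shortest path runs up from Zinnia to Arjun and back down to Lena: 3 + 1 = 4 links.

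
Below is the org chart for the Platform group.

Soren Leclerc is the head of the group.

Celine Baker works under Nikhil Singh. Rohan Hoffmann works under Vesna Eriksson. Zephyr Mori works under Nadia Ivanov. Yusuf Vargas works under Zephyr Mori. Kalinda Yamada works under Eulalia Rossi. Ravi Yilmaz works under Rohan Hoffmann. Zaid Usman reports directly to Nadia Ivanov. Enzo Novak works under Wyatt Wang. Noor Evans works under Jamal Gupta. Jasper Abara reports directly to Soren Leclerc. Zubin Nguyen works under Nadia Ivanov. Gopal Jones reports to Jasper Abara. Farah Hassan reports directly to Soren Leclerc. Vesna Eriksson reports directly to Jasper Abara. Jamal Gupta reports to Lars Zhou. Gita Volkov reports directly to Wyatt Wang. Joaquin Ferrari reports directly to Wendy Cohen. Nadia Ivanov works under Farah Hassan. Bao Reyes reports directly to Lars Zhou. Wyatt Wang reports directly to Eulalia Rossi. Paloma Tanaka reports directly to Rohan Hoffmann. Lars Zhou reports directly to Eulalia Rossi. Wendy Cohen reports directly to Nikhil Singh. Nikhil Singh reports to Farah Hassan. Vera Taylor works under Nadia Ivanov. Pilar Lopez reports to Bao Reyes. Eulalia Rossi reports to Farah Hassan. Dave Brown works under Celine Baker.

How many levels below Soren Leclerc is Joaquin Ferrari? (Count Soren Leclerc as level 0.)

4

Chain from Joaquin Ferrari up to Soren Leclerc: Joaquin Ferrari → Wendy Cohen → Nikhil Singh → Farah Hassan → Soren Leclerc. That is 4 steps up, so Joaquin Ferrari is 4 levels below Soren Leclerc.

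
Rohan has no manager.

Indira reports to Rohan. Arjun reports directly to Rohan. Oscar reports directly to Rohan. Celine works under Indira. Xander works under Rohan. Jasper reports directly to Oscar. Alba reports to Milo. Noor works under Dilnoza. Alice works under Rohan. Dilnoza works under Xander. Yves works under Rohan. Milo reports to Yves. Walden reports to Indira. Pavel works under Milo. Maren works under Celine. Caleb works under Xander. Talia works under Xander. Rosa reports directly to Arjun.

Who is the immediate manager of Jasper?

Jasper reports directly to Oscar.

Oscar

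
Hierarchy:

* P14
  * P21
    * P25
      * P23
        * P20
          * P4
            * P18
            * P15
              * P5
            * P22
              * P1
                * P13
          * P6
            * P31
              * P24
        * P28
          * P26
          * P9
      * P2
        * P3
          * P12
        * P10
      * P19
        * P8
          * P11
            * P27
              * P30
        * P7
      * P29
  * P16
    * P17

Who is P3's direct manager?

P2

P3 reports directly to P2.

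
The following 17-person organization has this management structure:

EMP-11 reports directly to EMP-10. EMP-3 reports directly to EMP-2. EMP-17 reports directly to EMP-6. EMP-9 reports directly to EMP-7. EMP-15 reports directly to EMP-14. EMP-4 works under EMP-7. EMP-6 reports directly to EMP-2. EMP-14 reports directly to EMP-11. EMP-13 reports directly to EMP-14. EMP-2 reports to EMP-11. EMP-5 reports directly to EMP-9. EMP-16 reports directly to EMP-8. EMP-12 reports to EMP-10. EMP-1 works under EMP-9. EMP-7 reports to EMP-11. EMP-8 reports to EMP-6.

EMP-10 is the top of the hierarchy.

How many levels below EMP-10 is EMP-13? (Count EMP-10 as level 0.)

Chain from EMP-13 up to EMP-10: EMP-13 → EMP-14 → EMP-11 → EMP-10. That is 3 steps up, so EMP-13 is 3 levels below EMP-10.

3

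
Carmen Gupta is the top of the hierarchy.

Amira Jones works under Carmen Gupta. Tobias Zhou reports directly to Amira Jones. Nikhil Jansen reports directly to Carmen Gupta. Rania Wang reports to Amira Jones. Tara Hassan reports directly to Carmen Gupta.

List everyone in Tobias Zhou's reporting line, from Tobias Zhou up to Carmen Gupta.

Tobias Zhou -> Amira Jones -> Carmen Gupta

Tobias Zhou reports to Amira Jones. Amira Jones reports to Carmen Gupta. Carmen Gupta is at the top.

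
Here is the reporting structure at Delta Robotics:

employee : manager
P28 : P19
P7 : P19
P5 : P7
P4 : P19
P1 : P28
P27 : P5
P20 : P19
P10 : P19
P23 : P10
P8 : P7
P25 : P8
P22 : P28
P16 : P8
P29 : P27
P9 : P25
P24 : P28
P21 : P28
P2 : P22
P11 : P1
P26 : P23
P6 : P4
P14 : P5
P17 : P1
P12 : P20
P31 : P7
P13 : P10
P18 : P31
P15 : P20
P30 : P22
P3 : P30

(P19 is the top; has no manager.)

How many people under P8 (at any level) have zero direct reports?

The people in P8's organization with no one reporting to them are P16, P9. That is 2.

2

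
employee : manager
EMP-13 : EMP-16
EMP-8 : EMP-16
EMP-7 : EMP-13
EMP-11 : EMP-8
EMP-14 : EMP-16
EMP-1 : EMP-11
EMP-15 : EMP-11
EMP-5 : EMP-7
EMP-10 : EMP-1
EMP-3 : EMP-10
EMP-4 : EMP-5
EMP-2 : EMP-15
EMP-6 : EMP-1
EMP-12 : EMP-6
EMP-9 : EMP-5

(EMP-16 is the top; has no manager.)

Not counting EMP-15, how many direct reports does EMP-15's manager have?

1

EMP-15 reports to EMP-11. EMP-11's other direct reports are EMP-1 — 1 peer.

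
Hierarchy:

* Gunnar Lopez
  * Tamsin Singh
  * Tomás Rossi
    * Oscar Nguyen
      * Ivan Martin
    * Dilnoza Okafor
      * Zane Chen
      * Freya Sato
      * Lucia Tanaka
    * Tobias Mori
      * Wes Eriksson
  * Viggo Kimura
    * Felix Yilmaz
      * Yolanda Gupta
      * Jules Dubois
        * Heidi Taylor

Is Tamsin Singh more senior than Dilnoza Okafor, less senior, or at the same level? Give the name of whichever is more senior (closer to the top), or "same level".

Tamsin Singh

Tamsin Singh is 1 level below Gunnar Lopez; Dilnoza Okafor is 2. Tamsin Singh is higher.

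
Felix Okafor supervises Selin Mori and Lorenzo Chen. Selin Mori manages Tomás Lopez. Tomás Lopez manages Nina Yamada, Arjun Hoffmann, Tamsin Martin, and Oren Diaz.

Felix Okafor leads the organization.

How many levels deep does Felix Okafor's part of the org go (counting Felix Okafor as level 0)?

3

The longest chain under Felix Okafor runs Felix Okafor → Selin Mori → Tomás Lopez → Oren Diaz, which is 3 levels below Felix Okafor.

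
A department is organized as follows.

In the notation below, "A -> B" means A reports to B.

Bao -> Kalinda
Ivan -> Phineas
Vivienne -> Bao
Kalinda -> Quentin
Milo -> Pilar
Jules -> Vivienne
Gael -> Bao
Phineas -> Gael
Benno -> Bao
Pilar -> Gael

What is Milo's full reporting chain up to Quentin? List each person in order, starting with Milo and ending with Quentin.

Milo -> Pilar -> Gael -> Bao -> Kalinda -> Quentin

Milo reports to Pilar. Pilar reports to Gael. Gael reports to Bao. Bao reports to Kalinda. Kalinda reports to Quentin. Quentin is at the top.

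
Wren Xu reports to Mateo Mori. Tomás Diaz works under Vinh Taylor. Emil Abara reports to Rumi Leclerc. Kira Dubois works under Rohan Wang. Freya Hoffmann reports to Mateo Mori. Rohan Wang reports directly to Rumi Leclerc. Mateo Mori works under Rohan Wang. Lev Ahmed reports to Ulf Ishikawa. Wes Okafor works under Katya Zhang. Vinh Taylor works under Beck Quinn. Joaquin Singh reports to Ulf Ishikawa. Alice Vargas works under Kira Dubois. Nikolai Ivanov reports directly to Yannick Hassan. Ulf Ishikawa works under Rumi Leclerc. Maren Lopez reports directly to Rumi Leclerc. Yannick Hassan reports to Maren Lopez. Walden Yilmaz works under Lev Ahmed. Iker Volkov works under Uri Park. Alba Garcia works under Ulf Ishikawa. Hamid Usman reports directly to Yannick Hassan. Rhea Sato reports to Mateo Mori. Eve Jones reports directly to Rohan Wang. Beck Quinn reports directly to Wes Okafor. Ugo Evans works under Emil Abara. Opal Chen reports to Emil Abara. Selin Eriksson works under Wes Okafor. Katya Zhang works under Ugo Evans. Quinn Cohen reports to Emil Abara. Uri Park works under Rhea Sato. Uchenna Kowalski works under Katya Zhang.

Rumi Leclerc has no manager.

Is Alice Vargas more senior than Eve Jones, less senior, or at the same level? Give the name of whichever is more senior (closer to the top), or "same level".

Eve Jones

Alice Vargas is 3 levels below Rumi Leclerc; Eve Jones is 2. Eve Jones is higher.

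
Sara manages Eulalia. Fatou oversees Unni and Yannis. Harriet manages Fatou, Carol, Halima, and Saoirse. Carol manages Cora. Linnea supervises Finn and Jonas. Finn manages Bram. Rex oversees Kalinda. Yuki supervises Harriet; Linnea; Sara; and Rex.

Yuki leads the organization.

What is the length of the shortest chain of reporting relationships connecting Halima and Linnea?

3

Halima is 2 levels below Yuki, and Linnea is 1 level below Yuki (their lowest common manager). The shortest path runs up from Halima to Yuki and back down to Linnea: 2 + 1 = 3 links.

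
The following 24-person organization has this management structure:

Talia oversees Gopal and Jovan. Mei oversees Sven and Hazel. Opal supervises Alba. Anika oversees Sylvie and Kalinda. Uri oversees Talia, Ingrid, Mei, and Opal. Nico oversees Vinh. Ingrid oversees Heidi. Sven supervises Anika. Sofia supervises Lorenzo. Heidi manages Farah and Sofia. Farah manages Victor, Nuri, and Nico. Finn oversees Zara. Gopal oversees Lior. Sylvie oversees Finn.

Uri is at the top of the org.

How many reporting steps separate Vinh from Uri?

Chain from Vinh up to Uri: Vinh → Nico → Farah → Heidi → Ingrid → Uri. That is 5 steps up, so Vinh is 5 levels below Uri.

5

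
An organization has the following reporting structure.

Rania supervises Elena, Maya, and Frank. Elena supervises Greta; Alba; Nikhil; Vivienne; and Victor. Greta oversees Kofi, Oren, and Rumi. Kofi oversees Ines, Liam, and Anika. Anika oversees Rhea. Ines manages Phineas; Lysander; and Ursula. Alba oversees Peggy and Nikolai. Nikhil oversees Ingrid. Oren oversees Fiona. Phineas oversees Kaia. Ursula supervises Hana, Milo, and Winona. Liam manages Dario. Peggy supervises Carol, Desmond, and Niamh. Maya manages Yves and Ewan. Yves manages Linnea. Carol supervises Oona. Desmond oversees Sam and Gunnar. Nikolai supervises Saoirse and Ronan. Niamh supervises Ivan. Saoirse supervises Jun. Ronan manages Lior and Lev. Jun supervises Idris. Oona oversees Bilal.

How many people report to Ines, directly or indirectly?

Ines directly manages Phineas, Ursula, Lysander. Under Phineas: Kaia (1). Under Ursula: Winona, Milo, Hana (3). Lysander has no reports. So Ines's organization is 3 direct reports plus everyone under them: 2 + 4 + 1 = 7.

7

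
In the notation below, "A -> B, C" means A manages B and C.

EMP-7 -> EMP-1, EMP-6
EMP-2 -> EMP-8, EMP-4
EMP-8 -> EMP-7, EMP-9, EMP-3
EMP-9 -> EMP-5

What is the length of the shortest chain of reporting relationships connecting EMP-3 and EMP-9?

EMP-3 is 1 level below EMP-8, and EMP-9 is 1 level below EMP-8 (their lowest common manager). The shortest path runs up from EMP-3 to EMP-8 and back down to EMP-9: 1 + 1 = 2 links.

2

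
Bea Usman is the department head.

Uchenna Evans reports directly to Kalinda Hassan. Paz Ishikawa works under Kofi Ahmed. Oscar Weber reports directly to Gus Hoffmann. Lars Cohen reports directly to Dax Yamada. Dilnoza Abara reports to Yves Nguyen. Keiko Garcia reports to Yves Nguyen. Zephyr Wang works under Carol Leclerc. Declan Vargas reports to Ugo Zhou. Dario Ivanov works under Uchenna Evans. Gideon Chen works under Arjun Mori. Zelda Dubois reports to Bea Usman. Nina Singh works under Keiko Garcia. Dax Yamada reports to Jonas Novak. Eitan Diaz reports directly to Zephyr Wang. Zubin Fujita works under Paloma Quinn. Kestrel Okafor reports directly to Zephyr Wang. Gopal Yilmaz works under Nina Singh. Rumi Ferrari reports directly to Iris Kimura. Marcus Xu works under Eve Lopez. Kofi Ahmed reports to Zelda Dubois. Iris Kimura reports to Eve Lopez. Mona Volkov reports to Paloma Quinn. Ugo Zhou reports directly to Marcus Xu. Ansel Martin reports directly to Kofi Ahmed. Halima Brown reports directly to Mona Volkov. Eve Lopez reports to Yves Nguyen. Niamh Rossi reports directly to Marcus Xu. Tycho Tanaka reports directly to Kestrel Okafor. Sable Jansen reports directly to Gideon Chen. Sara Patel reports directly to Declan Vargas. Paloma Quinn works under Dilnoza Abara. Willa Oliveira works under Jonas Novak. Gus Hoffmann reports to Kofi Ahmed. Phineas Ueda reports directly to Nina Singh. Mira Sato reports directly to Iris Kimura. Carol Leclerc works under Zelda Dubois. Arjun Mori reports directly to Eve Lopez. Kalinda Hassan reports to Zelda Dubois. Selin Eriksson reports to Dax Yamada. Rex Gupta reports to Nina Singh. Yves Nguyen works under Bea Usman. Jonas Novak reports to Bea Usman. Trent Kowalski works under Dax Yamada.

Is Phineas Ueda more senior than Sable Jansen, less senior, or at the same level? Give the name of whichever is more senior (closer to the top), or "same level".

Phineas Ueda

Phineas Ueda is 4 levels below Bea Usman; Sable Jansen is 5. Phineas Ueda is higher.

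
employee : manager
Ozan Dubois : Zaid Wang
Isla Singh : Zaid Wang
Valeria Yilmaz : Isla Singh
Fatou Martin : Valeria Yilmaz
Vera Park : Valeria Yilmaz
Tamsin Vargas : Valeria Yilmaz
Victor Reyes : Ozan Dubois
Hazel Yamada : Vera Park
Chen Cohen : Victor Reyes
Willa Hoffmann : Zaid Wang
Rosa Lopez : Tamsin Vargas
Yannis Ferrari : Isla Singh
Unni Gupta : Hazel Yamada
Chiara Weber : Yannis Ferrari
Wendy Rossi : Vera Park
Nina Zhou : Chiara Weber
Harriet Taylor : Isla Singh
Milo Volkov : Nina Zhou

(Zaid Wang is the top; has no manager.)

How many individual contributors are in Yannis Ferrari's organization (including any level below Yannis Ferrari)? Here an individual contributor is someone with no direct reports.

1

The only person in Yannis Ferrari's organization with no one reporting to them is Milo Volkov. That is 1.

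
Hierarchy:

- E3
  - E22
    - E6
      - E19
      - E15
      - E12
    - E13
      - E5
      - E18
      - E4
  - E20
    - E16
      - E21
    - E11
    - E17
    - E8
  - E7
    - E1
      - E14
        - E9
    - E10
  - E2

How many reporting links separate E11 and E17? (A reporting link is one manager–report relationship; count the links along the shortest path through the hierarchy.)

E11 is 1 level below E20, and E17 is 1 level below E20 (their lowest common manager). The shortest path runs up from E11 to E20 and back down to E17: 1 + 1 = 2 links.

2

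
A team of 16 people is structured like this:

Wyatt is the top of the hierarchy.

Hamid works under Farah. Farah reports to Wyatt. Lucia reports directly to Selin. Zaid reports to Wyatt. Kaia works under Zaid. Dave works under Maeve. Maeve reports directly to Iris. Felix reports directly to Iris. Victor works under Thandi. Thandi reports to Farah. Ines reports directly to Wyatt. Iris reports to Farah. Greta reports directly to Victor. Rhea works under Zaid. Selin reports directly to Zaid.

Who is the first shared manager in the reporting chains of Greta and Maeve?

Greta's chain of managers is Victor, Thandi, Farah, Wyatt. Maeve's chain of managers is Iris, Farah, Wyatt. The first manager that appears in both chains is Farah.

Farah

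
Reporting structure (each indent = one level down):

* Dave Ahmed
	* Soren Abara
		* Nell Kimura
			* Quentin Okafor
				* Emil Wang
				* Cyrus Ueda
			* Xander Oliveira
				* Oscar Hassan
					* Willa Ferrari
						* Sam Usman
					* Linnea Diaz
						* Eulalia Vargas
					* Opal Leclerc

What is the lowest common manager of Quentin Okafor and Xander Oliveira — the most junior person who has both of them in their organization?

Quentin Okafor's chain of managers is Nell Kimura, Soren Abara, Dave Ahmed. Xander Oliveira's chain of managers is Nell Kimura, Soren Abara, Dave Ahmed. The first manager that appears in both chains is Nell Kimura.

Nell Kimura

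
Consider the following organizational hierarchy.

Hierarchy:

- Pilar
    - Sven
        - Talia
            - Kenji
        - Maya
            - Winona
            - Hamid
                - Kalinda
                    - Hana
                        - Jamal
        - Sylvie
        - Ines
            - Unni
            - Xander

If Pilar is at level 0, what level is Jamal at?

6

Chain from Jamal up to Pilar: Jamal → Hana → Kalinda → Hamid → Maya → Sven → Pilar. That is 6 steps up, so Jamal is 6 levels below Pilar.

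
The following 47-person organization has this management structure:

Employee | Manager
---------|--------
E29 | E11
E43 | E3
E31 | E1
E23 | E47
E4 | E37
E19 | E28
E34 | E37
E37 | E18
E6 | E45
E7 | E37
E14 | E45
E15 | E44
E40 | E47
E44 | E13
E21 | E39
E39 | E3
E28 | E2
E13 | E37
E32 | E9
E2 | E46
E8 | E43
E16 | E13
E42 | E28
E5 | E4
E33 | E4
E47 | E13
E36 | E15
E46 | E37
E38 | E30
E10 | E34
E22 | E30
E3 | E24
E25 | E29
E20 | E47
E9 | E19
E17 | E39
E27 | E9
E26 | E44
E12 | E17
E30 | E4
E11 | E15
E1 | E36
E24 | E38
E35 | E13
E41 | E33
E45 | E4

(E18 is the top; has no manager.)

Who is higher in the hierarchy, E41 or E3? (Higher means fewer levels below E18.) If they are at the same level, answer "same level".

E41

E41 is 4 levels below E18; E3 is 6. E41 is higher.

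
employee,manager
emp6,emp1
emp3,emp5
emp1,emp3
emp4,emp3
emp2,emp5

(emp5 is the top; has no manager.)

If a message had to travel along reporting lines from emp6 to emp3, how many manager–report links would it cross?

emp6 is in emp3's organization: the chain from emp6 up to emp3 is emp6 → emp1 → emp3, which is 2 links.

2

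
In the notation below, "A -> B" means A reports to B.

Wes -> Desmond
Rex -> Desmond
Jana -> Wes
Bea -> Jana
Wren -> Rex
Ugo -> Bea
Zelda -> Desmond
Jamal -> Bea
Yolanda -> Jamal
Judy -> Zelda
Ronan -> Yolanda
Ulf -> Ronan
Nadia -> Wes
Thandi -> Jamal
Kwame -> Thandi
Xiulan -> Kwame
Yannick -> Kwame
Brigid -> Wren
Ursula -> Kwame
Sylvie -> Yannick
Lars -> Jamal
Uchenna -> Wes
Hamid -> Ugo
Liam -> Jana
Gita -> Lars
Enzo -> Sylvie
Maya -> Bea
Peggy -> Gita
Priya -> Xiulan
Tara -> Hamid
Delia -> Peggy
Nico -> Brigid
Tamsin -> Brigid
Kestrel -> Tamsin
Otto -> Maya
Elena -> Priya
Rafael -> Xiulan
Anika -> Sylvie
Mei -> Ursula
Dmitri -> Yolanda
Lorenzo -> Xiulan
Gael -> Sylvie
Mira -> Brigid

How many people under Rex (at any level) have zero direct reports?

3

The people in Rex's organization with no one reporting to them are Mira, Kestrel, Nico. That is 3.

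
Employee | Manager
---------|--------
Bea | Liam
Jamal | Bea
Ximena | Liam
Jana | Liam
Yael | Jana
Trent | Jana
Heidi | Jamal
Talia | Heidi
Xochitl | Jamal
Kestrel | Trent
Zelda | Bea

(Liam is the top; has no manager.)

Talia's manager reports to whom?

Jamal

Talia reports to Heidi, and Heidi reports to Jamal. So Talia's skip-level manager is Jamal.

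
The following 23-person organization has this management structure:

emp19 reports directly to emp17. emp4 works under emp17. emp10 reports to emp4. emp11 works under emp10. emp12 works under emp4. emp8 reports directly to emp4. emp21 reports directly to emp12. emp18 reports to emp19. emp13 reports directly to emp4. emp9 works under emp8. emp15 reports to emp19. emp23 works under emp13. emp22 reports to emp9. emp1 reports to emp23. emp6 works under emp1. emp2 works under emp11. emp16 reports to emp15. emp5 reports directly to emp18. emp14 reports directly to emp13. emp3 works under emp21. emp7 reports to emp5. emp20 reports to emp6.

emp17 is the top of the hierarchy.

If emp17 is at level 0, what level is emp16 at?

Chain from emp16 up to emp17: emp16 → emp15 → emp19 → emp17. That is 3 steps up, so emp16 is 3 levels below emp17.

3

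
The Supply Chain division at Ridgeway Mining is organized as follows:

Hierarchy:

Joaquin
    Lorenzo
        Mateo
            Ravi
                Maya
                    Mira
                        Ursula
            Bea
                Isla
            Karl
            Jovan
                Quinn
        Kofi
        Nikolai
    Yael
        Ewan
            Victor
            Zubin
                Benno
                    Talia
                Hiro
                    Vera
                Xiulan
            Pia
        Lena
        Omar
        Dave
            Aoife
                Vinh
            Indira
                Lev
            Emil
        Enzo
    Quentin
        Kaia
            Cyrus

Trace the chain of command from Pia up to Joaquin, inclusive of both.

Pia reports to Ewan. Ewan reports to Yael. Yael reports to Joaquin. Joaquin is at the top.

Pia -> Ewan -> Yael -> Joaquin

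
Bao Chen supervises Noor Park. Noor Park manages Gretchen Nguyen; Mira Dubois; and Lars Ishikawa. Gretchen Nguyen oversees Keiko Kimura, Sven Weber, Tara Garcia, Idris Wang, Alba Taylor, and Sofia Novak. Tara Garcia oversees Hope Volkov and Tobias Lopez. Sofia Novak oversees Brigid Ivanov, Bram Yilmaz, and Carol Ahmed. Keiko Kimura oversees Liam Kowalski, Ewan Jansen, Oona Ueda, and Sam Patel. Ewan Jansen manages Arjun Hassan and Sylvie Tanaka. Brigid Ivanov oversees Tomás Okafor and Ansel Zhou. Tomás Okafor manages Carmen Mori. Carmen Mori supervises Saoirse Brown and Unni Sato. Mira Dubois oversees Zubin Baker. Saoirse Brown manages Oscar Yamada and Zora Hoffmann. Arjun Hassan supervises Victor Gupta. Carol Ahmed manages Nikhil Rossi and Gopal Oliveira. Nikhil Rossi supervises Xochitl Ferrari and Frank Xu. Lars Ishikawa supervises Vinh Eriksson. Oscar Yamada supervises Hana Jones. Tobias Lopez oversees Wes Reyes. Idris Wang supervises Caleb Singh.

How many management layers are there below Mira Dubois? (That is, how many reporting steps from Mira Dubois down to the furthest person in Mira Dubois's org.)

1

The longest chain under Mira Dubois runs Mira Dubois → Zubin Baker, which is 1 level below Mira Dubois.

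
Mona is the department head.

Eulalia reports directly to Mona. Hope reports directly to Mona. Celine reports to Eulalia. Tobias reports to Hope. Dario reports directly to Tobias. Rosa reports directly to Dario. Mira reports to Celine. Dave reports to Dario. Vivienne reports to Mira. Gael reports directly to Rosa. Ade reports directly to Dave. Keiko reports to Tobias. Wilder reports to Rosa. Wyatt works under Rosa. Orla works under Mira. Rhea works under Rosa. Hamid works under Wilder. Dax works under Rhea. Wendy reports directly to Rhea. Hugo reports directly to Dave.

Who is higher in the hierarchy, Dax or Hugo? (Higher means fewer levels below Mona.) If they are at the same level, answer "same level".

Hugo

Dax is 6 levels below Mona; Hugo is 5. Hugo is higher.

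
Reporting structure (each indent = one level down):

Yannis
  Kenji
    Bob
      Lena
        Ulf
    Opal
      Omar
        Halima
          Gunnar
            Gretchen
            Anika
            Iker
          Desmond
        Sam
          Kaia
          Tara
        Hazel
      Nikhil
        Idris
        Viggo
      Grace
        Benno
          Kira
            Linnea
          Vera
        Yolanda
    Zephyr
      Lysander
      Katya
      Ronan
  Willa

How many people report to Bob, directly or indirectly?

2

Bob directly manages Lena. Under Lena: Ulf (1). That's 2 in total.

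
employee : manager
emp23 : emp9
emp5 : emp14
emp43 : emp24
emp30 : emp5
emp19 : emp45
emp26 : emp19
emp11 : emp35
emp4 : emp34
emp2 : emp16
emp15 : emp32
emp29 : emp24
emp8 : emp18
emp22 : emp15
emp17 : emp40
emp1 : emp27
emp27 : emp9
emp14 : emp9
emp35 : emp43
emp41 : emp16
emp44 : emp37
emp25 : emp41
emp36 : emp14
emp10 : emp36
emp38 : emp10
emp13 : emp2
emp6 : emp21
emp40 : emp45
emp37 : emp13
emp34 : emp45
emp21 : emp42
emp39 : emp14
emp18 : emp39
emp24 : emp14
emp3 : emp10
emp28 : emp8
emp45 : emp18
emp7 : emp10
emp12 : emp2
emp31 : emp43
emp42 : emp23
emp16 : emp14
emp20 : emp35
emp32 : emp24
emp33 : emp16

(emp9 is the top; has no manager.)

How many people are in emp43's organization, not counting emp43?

4

emp43 directly manages emp35, emp31. Under emp35: emp20, emp11 (2). emp31 has no reports. So emp43's organization is 2 direct reports plus everyone under them: 3 + 1 = 4.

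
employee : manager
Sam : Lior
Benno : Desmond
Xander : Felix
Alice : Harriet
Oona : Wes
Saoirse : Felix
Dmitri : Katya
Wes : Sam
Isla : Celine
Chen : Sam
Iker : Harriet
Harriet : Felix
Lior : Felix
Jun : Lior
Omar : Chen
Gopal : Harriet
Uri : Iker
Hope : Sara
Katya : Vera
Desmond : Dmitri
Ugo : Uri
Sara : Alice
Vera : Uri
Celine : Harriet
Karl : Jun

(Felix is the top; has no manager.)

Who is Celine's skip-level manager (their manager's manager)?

Celine reports to Harriet, and Harriet reports to Felix. So Celine's skip-level manager is Felix.

Felix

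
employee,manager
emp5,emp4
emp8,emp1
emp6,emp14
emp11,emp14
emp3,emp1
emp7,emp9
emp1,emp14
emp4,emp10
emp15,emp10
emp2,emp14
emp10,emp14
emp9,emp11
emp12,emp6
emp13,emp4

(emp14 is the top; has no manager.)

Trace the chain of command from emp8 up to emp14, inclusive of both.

emp8 reports to emp1. emp1 reports to emp14. emp14 is at the top.

emp8 -> emp1 -> emp14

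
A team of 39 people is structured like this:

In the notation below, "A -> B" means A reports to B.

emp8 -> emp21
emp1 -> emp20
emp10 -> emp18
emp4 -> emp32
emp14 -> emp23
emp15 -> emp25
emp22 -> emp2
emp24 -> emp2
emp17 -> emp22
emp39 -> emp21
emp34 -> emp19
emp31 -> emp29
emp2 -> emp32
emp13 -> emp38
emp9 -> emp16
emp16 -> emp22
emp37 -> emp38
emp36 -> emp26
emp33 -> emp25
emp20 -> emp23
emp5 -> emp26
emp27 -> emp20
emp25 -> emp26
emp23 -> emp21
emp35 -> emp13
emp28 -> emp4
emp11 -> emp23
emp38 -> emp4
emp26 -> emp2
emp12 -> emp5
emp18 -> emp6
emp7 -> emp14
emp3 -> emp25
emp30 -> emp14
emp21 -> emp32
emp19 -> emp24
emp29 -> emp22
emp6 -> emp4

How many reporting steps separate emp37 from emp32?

3

Chain from emp37 up to emp32: emp37 → emp38 → emp4 → emp32. That is 3 steps up, so emp37 is 3 levels below emp32.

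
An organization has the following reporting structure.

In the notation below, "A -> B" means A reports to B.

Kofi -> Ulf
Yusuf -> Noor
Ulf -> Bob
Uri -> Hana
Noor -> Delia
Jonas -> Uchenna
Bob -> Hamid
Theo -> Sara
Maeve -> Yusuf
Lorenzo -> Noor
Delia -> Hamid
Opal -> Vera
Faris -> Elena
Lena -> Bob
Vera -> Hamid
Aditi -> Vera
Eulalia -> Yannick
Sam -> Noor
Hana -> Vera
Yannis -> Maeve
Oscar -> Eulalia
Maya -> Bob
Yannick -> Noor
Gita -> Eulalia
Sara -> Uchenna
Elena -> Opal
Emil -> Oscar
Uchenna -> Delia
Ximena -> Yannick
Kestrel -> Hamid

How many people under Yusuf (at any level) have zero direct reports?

1

The only person in Yusuf's organization with no one reporting to them is Yannis. That is 1.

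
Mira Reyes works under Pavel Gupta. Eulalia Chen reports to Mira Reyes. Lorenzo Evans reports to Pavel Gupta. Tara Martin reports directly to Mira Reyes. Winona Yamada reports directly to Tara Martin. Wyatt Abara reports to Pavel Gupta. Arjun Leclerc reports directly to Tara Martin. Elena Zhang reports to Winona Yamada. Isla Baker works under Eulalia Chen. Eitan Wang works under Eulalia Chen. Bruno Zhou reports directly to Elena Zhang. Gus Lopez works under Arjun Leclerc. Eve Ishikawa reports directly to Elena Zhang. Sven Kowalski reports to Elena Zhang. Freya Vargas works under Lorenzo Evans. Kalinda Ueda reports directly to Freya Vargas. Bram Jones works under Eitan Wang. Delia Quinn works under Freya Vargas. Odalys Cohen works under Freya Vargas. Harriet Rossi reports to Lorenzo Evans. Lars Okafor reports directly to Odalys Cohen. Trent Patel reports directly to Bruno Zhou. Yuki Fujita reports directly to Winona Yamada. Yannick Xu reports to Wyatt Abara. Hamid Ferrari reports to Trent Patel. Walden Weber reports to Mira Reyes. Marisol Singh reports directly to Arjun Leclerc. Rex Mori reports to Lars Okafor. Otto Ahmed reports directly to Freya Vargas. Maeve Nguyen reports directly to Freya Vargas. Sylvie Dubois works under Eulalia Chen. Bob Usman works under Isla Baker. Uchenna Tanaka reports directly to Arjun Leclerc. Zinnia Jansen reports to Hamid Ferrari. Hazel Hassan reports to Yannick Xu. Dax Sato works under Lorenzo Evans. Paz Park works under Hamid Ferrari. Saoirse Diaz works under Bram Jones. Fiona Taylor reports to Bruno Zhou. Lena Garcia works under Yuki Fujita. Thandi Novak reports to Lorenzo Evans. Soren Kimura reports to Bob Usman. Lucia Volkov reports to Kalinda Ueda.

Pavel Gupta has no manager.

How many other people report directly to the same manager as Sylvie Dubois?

2

Sylvie Dubois reports to Eulalia Chen. Eulalia Chen's other direct reports are Isla Baker, Eitan Wang — 2 peers.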